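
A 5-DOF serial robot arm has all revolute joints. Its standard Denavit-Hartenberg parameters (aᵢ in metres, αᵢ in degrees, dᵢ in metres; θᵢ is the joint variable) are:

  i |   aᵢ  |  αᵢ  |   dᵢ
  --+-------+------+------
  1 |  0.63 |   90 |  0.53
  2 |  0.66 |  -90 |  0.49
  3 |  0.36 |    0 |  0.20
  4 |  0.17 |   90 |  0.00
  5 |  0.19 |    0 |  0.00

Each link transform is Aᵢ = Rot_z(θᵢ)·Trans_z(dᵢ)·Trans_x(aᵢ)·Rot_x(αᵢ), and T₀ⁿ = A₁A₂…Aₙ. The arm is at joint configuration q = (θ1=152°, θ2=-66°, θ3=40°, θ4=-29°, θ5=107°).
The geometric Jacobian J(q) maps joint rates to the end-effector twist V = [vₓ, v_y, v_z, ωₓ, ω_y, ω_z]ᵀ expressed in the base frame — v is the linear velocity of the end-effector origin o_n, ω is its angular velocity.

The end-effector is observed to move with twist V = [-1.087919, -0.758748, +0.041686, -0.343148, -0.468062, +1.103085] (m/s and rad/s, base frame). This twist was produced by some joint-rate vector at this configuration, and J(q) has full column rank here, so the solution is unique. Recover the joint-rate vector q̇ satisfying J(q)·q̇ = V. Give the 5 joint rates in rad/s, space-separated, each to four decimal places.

o_n = [-1.1294, 0.8687, -0.2723]
J₁: ẑ×o_n = [-0.8687, -1.1294, 0.0000], ω = ẑ
J2: z=[0.4695, 0.8829, 0.0000] o=[-0.5563, 0.2958, 0.5300] → [-0.7084, 0.3766, 0.7750, 0.4695, 0.8829, 0.0000]
J3: z=[-0.8066, 0.4289, 0.4067] o=[-0.5632, 0.8544, -0.0729] → [-0.0913, -0.3910, 0.2313, -0.8066, 0.4289, 0.4067]
J4: z=[-0.8066, 0.4289, 0.4067] o=[-0.9322, 0.7886, -0.2435] → [-0.0449, -0.1034, 0.0199, -0.8066, 0.4289, 0.4067]
J5: z=[0.3923, 0.9032, -0.1743] o=[-1.0074, 0.7918, -0.3960] → [0.1251, -0.0273, 0.1403, 0.3923, 0.9032, -0.1743]
q̇ = J⁺·V = [0.8770, 0.3140, -0.3690, 0.5370, -0.9050]

0.8770 0.3140 -0.3690 0.5370 -0.9050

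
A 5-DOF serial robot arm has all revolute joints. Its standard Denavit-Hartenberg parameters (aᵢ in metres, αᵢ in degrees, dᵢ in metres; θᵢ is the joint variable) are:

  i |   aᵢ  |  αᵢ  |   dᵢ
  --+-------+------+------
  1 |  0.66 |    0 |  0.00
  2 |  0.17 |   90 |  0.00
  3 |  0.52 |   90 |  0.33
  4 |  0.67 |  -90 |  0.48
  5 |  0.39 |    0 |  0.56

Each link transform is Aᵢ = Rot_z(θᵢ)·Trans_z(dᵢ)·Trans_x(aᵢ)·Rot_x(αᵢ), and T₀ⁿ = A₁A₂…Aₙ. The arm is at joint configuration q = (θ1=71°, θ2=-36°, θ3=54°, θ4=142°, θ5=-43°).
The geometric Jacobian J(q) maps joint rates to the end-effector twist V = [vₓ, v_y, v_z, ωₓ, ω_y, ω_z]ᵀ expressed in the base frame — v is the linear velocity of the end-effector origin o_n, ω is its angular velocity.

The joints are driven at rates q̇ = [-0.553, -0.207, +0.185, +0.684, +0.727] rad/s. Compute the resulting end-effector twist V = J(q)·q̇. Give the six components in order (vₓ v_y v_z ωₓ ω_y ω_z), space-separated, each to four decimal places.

o_n = [0.8439, 0.4824, -0.9057]
J₁: ẑ×o_n = [-0.4824, 0.8439, 0.0000], ω = ẑ
J2: z=[0.0000, 0.0000, 1.0000] o=[0.2149, 0.6240, 0.0000] → [0.1416, 0.6291, -0.0000, 0.0000, 0.0000, 1.0000]
J3: z=[0.5736, -0.8192, 0.0000] o=[0.3541, 0.7216, 0.0000] → [0.7419, 0.5195, 0.2641, 0.5736, -0.8192, 0.0000]
J4: z=[0.6627, 0.4640, -0.5878] o=[0.7938, 0.6265, 0.4207] → [-0.7002, 0.8495, -0.1188, 0.6627, 0.4640, -0.5878]
J5: z=[-0.7484, 0.4379, -0.4981] o=[1.0943, 0.3334, -0.2886] → [-0.1960, -0.3372, -0.0019, -0.7484, 0.4379, -0.4981]
V = J·q̇ = [-0.2467, -0.1648, -0.0338, 0.0153, 0.4842, -1.5241]

-0.2467 -0.1648 -0.0338 0.0153 0.4842 -1.5241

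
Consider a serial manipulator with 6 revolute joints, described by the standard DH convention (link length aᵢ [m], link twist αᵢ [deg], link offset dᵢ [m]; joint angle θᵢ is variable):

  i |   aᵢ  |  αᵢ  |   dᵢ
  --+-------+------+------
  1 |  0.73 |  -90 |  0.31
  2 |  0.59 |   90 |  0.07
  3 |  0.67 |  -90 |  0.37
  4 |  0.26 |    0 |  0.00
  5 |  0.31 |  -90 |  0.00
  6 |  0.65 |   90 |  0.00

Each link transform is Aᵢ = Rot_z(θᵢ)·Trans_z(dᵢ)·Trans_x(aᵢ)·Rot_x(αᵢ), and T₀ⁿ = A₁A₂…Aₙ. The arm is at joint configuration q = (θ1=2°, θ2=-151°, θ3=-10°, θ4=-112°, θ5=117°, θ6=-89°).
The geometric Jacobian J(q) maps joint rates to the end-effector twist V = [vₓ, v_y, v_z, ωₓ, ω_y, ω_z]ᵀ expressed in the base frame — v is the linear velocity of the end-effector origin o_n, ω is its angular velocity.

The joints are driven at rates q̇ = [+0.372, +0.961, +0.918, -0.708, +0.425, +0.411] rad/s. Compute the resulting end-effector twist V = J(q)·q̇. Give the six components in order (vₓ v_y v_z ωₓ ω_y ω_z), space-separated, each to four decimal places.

o_n = [-0.9551, 0.5220, 0.5670]
J₁: ẑ×o_n = [-0.5220, -0.9551, 0.0000], ω = ẑ
J2: z=[-0.0349, 0.9994, 0.0000] o=[0.7296, 0.0255, 0.3100] → [0.2569, 0.0090, 1.6663, -0.0349, 0.9994, 0.0000]
J3: z=[-0.4845, -0.0169, -0.8746] o=[0.2114, 0.0774, 0.5960] → [0.3893, 1.0062, -0.2351, -0.4845, -0.0169, -0.8746]
J4: z=[-0.1862, 0.9789, 0.0842] o=[-0.5405, -0.0652, 0.5923] → [-0.0742, -0.0396, 0.2965, -0.1862, 0.9789, 0.0842]
J5: z=[-0.1862, 0.9789, 0.0842] o=[-0.5741, -0.0495, 0.3350] → [0.1790, 0.0111, 0.2666, -0.1862, 0.9789, 0.0842]
J6: z=[0.5572, 0.0346, 0.8297] o=[-0.8250, -0.1119, 0.5060] → [-0.5238, -0.1420, 0.3577, 0.5572, 0.0346, 0.8297]
V = J·q̇ = [0.3234, 0.5514, 1.4359, -0.1966, 0.6821, -0.1137]

0.3234 0.5514 1.4359 -0.1966 0.6821 -0.1137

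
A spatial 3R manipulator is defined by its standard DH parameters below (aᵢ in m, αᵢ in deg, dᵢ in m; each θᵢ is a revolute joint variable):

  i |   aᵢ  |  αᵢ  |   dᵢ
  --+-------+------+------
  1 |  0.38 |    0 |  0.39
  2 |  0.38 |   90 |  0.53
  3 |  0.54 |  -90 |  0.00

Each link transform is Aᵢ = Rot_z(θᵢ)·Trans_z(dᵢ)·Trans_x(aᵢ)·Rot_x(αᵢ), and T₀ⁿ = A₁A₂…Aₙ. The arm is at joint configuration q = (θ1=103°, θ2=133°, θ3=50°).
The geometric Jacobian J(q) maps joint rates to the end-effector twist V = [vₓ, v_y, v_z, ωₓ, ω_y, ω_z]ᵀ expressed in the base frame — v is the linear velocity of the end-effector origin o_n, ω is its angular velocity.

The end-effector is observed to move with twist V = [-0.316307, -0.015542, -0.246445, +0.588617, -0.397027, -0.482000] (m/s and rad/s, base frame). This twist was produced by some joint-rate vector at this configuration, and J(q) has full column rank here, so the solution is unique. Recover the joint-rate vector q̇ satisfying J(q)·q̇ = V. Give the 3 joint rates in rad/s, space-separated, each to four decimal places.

o_n = [-0.4921, -0.2325, 1.3337]
J₁: ẑ×o_n = [0.2325, -0.4921, 0.0000], ω = ẑ
J2: z=[0.0000, 0.0000, 1.0000] o=[-0.0855, 0.3703, 0.3900] → [0.6028, -0.4066, 0.0000, 0.0000, 0.0000, 1.0000]
J3: z=[-0.8290, 0.5592, 0.0000] o=[-0.2980, 0.0552, 0.9200] → [0.2313, 0.3429, 0.3471, -0.8290, 0.5592, 0.0000]
q̇ = J⁺·V = [-0.3740, -0.1080, -0.7100]

-0.3740 -0.1080 -0.7100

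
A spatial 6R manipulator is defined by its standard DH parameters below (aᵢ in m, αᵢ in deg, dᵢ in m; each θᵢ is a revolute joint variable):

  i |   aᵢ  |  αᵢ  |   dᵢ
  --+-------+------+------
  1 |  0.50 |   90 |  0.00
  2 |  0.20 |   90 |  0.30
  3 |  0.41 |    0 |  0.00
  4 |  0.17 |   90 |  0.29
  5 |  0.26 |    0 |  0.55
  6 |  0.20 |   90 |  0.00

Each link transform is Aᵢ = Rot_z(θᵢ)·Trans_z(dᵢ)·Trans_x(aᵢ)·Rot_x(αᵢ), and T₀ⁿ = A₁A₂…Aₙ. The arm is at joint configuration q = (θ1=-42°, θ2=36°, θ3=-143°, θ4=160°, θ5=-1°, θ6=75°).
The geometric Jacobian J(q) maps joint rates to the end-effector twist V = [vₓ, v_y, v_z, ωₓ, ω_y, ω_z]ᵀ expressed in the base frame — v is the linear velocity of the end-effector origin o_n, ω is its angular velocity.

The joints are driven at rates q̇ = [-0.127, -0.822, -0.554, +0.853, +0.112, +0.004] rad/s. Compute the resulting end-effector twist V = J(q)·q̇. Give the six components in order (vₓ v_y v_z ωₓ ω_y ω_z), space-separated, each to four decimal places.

o_n = [1.1006, -0.5457, -0.0942]
J₁: ẑ×o_n = [0.5457, 1.1006, -0.0000], ω = ẑ
J2: z=[-0.6691, -0.7431, 0.0000] o=[0.3716, -0.3346, 0.0000] → [0.0700, -0.0630, 0.6831, -0.6691, -0.7431, 0.0000]
J3: z=[0.4368, -0.3933, -0.8090] o=[0.2911, -0.6658, 0.1176] → [0.1804, -0.5624, 0.3708, 0.4368, -0.3933, -0.8090]
J4: z=[0.4368, -0.3933, -0.8090] o=[0.2593, -0.3052, -0.0749] → [-0.1871, -0.6722, 0.2258, 0.4368, -0.3933, -0.8090]
J5: z=[0.8157, 0.5524, 0.1719] o=[0.4505, -0.5442, -0.2140] → [0.0664, 0.0140, -0.3604, 0.8157, 0.5524, 0.1719]
J6: z=[0.8157, 0.5524, 0.1719] o=[0.9957, -0.4296, 0.0303] → [-0.0488, 0.1196, -0.1527, 0.8157, 0.5524, 0.1719]
V = J·q̇ = [-0.3791, -0.3477, -0.6153, 0.7752, 0.5573, -0.3490]

-0.3791 -0.3477 -0.6153 0.7752 0.5573 -0.3490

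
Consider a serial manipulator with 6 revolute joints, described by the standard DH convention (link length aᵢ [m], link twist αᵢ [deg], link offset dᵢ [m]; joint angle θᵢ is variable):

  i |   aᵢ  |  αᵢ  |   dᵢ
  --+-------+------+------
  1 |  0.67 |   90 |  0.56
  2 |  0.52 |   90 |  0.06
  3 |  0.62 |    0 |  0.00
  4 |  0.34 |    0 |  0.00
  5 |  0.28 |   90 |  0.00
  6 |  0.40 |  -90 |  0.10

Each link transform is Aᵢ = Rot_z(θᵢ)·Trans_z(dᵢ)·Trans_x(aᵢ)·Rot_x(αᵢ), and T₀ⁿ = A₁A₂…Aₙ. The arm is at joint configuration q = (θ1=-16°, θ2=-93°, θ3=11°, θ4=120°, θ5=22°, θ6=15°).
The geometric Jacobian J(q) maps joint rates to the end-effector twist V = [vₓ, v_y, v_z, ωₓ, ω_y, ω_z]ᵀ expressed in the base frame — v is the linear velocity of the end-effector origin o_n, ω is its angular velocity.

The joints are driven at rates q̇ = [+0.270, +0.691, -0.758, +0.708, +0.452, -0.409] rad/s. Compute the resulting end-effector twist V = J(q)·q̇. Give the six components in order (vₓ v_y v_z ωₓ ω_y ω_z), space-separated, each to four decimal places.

0.8245 0.5951 -0.0001 -0.4666 -0.2060 0.4765

o_n = [0.2989, -0.9455, 0.2087]
J₁: ẑ×o_n = [0.9455, 0.2989, -0.0000], ω = ẑ
J2: z=[-0.2756, -0.9613, 0.0000] o=[0.6440, -0.1847, 0.5600] → [0.3377, -0.0968, -0.1221, -0.2756, -0.9613, 0.0000]
J3: z=[-0.9599, 0.2753, 0.0523] o=[0.6013, -0.2349, 0.0407] → [0.0834, 0.1454, 0.7655, -0.9599, 0.2753, 0.0523]
J4: z=[-0.9599, 0.2753, 0.0523] o=[0.5381, -0.3398, -0.5671] → [0.2452, 0.7322, 0.6473, -0.9599, 0.2753, 0.0523]
J5: z=[-0.9599, 0.2753, 0.0523] o=[0.4786, -0.5897, -0.3443] → [0.1708, 0.5214, 0.3911, -0.9599, 0.2753, 0.0523]
J6: z=[-0.2684, -0.8499, -0.4534] o=[0.4561, -0.7155, -0.0952] → [-0.3626, 0.1529, -0.0719, -0.2684, -0.8499, -0.4534]
V = J·q̇ = [0.8245, 0.5951, -0.0001, -0.4666, -0.2060, 0.4765]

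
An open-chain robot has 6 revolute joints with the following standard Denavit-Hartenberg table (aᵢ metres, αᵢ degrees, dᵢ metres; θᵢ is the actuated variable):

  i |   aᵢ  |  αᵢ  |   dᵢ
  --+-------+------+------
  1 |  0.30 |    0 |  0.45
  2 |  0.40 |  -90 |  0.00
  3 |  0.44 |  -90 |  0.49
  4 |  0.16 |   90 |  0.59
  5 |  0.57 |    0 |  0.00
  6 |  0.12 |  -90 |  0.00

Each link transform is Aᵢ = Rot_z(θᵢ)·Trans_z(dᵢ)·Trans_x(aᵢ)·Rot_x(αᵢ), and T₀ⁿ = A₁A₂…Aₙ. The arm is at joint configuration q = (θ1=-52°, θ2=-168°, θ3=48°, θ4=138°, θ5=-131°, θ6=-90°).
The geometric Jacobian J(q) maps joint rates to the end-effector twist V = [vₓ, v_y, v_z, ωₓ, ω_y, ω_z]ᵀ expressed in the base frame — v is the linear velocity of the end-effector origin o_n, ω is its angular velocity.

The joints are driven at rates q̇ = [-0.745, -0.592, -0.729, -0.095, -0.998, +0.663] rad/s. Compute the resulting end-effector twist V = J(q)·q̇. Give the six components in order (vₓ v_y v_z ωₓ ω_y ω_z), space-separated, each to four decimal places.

o_n = [-0.7734, -0.3381, -0.2048]
J₁: ẑ×o_n = [0.3381, -0.7734, 0.0000], ω = ẑ
J2: z=[0.0000, 0.0000, 1.0000] o=[0.1847, -0.2364, 0.4500] → [0.1017, -0.9581, 0.0000, 0.0000, 0.0000, 1.0000]
J3: z=[-0.6428, -0.7660, 0.0000] o=[-0.1217, 0.0207, 0.4500] → [0.5016, -0.4209, -0.2686, -0.6428, -0.7660, 0.0000]
J4: z=[0.5693, -0.4777, -0.6691] o=[-0.6622, -0.1654, 0.1230] → [0.0410, 0.2610, -0.1514, 0.5693, -0.4777, -0.6691]
J5: z=[0.1347, 0.8571, -0.4973] o=[-0.1966, -0.4164, -0.1834] → [0.0206, 0.2897, 0.5049, 0.1347, 0.8571, -0.4973]
J6: z=[0.1347, 0.8571, -0.4973] o=[-0.7448, -0.2830, -0.1021] → [-0.1154, 0.0281, 0.0171, 0.1347, 0.8571, -0.4973]
V = J·q̇ = [-0.7787, 1.1549, -0.2824, 0.3694, 0.3167, -1.1069]

-0.7787 1.1549 -0.2824 0.3694 0.3167 -1.1069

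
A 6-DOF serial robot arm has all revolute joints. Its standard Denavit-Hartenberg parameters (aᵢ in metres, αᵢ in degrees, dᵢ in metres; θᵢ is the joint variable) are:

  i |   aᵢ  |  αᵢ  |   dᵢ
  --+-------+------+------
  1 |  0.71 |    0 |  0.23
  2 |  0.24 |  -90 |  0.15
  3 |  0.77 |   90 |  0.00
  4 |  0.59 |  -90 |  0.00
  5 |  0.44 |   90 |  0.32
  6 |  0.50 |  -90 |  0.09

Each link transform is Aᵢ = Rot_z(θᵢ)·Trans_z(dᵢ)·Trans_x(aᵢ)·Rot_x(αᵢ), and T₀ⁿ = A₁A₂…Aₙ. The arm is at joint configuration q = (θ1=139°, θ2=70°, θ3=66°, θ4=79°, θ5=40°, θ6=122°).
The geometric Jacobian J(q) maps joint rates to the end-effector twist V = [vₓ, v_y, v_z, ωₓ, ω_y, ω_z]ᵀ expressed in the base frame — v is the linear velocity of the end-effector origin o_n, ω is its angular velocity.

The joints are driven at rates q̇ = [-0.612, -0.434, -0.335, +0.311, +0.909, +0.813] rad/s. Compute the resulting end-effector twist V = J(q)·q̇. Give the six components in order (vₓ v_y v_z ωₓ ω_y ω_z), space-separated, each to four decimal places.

-0.9869 0.5486 0.1497 -0.2938 -0.5647 0.0579

o_n = [-0.3372, -0.4640, 0.1898]
J₁: ẑ×o_n = [0.4640, -0.3372, 0.0000], ω = ẑ
J2: z=[0.0000, 0.0000, 1.0000] o=[-0.5358, 0.4658, 0.2300] → [0.9298, 0.1987, -0.0000, 0.0000, 0.0000, 1.0000]
J3: z=[0.4848, -0.8746, 0.0000] o=[-0.7458, 0.3494, 0.3800] → [0.1664, 0.0922, -0.0370, 0.4848, -0.8746, 0.0000]
J4: z=[-0.7990, -0.4429, 0.4067] o=[-1.0197, 0.1976, -0.3234] → [0.0418, 0.6876, 0.8309, -0.7990, -0.4429, 0.4067]
J5: z=[0.4417, 0.0267, 0.8968] o=[-0.7789, -0.3311, -0.4263] → [0.1356, 0.1241, -0.0705, 0.4417, 0.0267, 0.8968]
J6: z=[-0.3498, -0.9153, 0.1995] o=[-0.2741, -0.4994, -0.3131] → [-0.4673, 0.1633, -0.0701, -0.3498, -0.9153, 0.1995]
V = J·q̇ = [-0.9869, 0.5486, 0.1497, -0.2938, -0.5647, 0.0579]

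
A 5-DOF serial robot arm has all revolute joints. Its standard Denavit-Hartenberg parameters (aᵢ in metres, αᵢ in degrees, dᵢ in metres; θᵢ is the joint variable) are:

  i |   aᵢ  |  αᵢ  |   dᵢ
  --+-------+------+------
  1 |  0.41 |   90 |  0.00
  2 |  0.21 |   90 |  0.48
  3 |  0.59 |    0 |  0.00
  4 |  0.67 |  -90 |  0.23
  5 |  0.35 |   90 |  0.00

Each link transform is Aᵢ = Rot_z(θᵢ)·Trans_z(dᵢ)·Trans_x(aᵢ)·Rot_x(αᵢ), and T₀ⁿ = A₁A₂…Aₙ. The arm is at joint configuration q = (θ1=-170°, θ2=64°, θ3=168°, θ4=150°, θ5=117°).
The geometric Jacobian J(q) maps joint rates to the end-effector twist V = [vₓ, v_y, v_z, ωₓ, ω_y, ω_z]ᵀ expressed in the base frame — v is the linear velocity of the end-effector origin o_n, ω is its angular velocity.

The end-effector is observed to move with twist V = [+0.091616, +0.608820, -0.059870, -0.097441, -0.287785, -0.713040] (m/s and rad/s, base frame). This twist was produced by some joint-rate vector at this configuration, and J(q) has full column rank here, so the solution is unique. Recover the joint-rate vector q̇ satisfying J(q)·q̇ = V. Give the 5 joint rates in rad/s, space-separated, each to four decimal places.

-0.9940 -0.6180 -0.2460 0.2540 0.4730

o_n = [-0.3821, 0.1973, 0.0473]
J₁: ẑ×o_n = [-0.1973, -0.3821, 0.0000], ω = ẑ
J2: z=[-0.1736, 0.9848, 0.0000] o=[-0.4038, -0.0712, 0.0000] → [0.0466, 0.0082, -0.0680, -0.1736, 0.9848, 0.0000]
J3: z=[-0.8851, -0.1561, -0.4384] o=[-0.5778, 0.3855, 0.1887] → [-0.0604, -0.2110, 0.1971, -0.8851, -0.1561, -0.4384]
J4: z=[-0.8851, -0.1561, -0.4384] o=[-0.3499, 0.5503, -0.3300] → [-0.2136, 0.3480, 0.3074, -0.8851, -0.1561, -0.4384]
J5: z=[-0.4179, 0.6809, 0.6014] o=[-0.6906, 0.0350, 0.0167] → [-0.0768, 0.1983, -0.2780, -0.4179, 0.6809, 0.6014]
q̇ = J⁺·V = [-0.9940, -0.6180, -0.2460, 0.2540, 0.4730]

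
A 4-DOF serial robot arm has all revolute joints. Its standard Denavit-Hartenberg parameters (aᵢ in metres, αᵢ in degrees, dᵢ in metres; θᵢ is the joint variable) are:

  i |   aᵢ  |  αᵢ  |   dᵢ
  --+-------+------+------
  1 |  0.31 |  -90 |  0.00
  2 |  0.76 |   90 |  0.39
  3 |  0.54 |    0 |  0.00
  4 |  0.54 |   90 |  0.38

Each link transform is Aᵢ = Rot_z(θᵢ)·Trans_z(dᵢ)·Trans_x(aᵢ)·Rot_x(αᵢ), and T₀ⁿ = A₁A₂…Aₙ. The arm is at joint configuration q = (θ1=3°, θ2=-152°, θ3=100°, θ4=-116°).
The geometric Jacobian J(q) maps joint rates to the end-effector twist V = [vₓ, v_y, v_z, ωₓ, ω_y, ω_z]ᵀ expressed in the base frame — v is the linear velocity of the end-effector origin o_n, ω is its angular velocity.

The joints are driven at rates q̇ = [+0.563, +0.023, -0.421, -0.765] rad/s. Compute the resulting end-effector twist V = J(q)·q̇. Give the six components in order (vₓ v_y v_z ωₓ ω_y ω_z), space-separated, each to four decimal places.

o_n = [-0.9542, 0.7240, 0.2209]
J₁: ẑ×o_n = [-0.7240, -0.9542, 0.0000], ω = ẑ
J2: z=[-0.0523, 0.9986, 0.0000] o=[0.3096, 0.0162, 0.0000] → [0.2206, 0.0116, 1.2250, -0.0523, 0.9986, 0.0000]
J3: z=[-0.4688, -0.0246, -0.8829] o=[-0.3810, 0.3706, 0.3568] → [0.3154, 0.4424, -0.1798, -0.4688, -0.0246, -0.8829]
J4: z=[-0.4688, -0.0246, -0.8829] o=[-0.3261, 0.9060, 0.3128] → [-0.1584, 0.5115, 0.0699, -0.4688, -0.0246, -0.8829]
V = J·q̇ = [-0.4141, -1.1145, 0.0504, 0.5548, 0.0521, 1.6102]

-0.4141 -1.1145 0.0504 0.5548 0.0521 1.6102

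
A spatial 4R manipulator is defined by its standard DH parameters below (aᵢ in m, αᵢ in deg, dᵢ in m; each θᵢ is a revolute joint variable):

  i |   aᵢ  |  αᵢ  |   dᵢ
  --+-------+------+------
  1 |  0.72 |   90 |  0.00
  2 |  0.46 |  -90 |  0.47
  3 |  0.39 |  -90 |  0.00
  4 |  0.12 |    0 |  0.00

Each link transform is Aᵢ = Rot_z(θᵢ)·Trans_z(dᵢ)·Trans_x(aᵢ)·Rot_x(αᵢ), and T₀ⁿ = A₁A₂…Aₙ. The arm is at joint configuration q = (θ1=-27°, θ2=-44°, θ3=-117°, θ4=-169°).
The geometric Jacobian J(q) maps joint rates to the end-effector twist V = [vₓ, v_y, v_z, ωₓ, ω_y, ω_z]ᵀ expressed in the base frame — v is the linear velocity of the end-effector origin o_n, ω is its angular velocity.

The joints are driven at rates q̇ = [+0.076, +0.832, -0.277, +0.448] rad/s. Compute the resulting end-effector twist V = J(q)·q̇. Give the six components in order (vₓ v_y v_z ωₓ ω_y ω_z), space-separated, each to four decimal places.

0.2410 -0.0112 0.3024 -0.3857 -0.9655 -0.4005

o_n = [0.5478, -1.0788, -0.2172]
J₁: ẑ×o_n = [1.0788, 0.5478, -0.0000], ω = ẑ
J2: z=[-0.4540, -0.8910, 0.0000] o=[0.6415, -0.3269, 0.0000] → [0.1936, -0.0986, 0.2579, -0.4540, -0.8910, 0.0000]
J3: z=[0.6189, -0.3154, 0.7193] o=[0.7230, -0.8959, -0.3195] → [0.0993, -0.1893, -0.1685, 0.6189, -0.3154, 0.7193]
J4: z=[0.3650, -0.6955, -0.6189] o=[0.4517, -1.1477, -0.1965] → [0.0570, -0.0519, 0.0920, 0.3650, -0.6955, -0.6189]
V = J·q̇ = [0.2410, -0.0112, 0.3024, -0.3857, -0.9655, -0.4005]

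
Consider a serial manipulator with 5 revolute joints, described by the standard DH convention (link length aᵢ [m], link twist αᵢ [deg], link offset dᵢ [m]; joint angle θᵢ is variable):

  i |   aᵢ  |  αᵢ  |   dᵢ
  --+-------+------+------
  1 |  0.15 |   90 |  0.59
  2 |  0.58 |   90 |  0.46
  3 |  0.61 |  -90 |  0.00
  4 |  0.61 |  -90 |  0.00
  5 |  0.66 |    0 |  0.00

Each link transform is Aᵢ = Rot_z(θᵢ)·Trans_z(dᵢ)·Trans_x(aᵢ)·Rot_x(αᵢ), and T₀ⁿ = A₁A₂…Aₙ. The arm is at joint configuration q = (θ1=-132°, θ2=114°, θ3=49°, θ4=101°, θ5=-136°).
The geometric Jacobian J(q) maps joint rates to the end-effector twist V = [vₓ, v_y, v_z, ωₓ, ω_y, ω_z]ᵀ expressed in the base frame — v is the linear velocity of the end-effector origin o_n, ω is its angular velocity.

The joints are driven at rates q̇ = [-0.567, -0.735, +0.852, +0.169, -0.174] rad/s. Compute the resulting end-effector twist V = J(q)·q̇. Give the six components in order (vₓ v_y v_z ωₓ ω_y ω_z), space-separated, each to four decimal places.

o_n = [-0.7443, 0.9693, 1.0999]
J₁: ẑ×o_n = [-0.9693, -0.7443, 0.0000], ω = ẑ
J2: z=[-0.7431, 0.6691, 0.0000] o=[-0.1004, -0.1115, 0.5900] → [0.3412, 0.3789, -0.3723, -0.7431, 0.6691, 0.0000]
J3: z=[-0.6113, -0.6789, 0.4067] o=[-0.2844, 0.3716, 1.1199] → [-0.2295, -0.1993, -0.6776, -0.6113, -0.6789, 0.4067]
J4: z=[-0.6929, 0.2109, -0.6895] o=[-0.5176, 0.8007, 1.4855] → [0.0350, -0.1109, -0.0691, -0.6929, 0.2109, -0.6895]
J5: z=[0.2586, -0.8199, -0.5107] o=[-0.1070, 1.1253, 1.1721] → [-0.0204, 0.3441, -0.5628, 0.2586, -0.8199, -0.5107]
V = J·q̇ = [0.1127, -0.1049, -0.2174, -0.1367, -0.8919, -0.2481]

0.1127 -0.1049 -0.2174 -0.1367 -0.8919 -0.2481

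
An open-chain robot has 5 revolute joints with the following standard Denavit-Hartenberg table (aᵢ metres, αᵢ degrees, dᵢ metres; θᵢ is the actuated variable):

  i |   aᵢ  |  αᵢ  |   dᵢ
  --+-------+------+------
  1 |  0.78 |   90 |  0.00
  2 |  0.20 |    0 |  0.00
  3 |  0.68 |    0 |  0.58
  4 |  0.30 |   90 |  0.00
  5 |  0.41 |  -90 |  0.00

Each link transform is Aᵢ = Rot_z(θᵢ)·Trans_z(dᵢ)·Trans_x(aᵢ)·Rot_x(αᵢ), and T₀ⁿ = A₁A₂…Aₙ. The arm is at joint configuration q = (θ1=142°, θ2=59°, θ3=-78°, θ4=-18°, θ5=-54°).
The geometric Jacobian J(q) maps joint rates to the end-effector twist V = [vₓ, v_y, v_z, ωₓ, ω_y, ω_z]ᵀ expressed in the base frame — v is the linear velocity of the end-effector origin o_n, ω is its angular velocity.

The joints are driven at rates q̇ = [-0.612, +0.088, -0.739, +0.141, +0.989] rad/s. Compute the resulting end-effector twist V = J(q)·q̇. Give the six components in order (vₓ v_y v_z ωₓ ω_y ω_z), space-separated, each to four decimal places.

o_n = [-1.3901, 1.4011, -0.3755]
J₁: ẑ×o_n = [-1.4011, -1.3901, 0.0000], ω = ẑ
J2: z=[0.6157, 0.7880, 0.0000] o=[-0.6146, 0.4802, 0.0000] → [-0.2959, 0.2312, 1.1780, 0.6157, 0.7880, 0.0000]
J3: z=[0.6157, 0.7880, 0.0000] o=[-0.6958, 0.5436, 0.1714] → [-0.4310, 0.3367, 1.0750, 0.6157, 0.7880, 0.0000]
J4: z=[0.6157, 0.7880, 0.0000] o=[-0.8454, 1.3965, -0.0500] → [-0.2566, 0.2004, 0.4321, 0.6157, 0.7880, 0.0000]
J5: z=[0.4742, -0.3705, -0.7986] o=[-1.0342, 1.5440, -0.2305] → [-0.0604, 0.3530, -0.1996, 0.4742, -0.3705, -0.7986]
V = J·q̇ = [1.0541, 0.9996, -0.8273, 0.1550, -0.7683, -1.4019]

1.0541 0.9996 -0.8273 0.1550 -0.7683 -1.4019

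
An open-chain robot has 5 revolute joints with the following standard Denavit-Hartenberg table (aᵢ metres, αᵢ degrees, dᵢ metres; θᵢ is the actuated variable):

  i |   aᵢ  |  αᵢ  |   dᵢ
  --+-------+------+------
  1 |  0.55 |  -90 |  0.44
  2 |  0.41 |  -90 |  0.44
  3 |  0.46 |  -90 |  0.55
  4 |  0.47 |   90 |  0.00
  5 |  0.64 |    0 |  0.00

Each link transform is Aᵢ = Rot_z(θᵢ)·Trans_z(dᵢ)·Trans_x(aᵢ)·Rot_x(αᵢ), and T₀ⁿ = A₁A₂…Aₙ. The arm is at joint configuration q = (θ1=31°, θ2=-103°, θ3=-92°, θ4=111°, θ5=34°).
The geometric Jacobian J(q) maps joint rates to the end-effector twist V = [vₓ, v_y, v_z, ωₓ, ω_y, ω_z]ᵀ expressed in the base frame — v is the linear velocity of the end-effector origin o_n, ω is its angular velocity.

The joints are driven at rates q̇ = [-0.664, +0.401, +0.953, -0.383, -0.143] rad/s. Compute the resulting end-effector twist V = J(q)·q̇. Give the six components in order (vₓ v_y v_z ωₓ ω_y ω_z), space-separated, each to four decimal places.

o_n = [-0.2820, 0.4767, 1.0981]
J₁: ẑ×o_n = [-0.4767, -0.2820, 0.0000], ω = ẑ
J2: z=[-0.5150, 0.8572, 0.0000] o=[0.4714, 0.2833, 0.4400] → [0.5641, 0.3390, 0.5462, -0.5150, 0.8572, 0.0000]
J3: z=[0.8352, 0.5018, 0.2250] o=[0.1658, 0.6129, 0.8395] → [0.1604, -0.3167, 0.1109, 0.8352, 0.5018, 0.2250]
J4: z=[-0.2107, -0.0859, 0.9738] o=[0.3915, 1.2849, 0.9476] → [0.7740, -0.6240, 0.1124, -0.2107, -0.0859, 0.9738]
J5: z=[-0.7736, 0.6237, -0.1124] o=[0.1105, 0.9197, 0.8546] → [0.1021, 0.2325, 0.5875, -0.7736, 0.6237, -0.1124]
V = J·q̇ = [0.3846, 0.2271, 0.1977, 0.7807, 0.7657, -0.8065]

0.3846 0.2271 0.1977 0.7807 0.7657 -0.8065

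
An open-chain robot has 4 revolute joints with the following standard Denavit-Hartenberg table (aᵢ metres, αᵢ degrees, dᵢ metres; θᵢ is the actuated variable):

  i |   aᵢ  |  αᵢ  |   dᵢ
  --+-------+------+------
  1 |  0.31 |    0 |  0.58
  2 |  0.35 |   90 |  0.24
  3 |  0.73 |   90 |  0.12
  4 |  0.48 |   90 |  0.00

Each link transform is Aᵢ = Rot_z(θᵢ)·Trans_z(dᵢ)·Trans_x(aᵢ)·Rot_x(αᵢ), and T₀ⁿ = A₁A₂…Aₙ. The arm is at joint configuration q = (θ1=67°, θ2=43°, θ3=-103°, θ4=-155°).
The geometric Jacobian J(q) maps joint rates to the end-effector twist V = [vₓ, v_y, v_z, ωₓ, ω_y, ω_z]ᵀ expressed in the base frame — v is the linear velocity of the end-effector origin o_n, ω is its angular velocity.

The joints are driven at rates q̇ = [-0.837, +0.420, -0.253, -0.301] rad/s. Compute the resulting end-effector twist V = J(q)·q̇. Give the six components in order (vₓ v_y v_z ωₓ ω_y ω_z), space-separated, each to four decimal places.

o_n = [-0.0537, 0.5236, 0.5326]
J₁: ẑ×o_n = [-0.5236, -0.0537, 0.0000], ω = ẑ
J2: z=[0.0000, 0.0000, 1.0000] o=[0.1211, 0.2854, 0.5800] → [-0.2382, -0.1749, 0.0000, 0.0000, 0.0000, 1.0000]
J3: z=[0.9397, 0.3420, 0.0000] o=[0.0014, 0.6142, 0.8200] → [-0.0983, 0.2701, -0.0664, 0.9397, 0.3420, 0.0000]
J4: z=[0.3333, -0.9156, 0.2250] o=[0.1703, 0.5010, 0.1087] → [-0.3932, -0.1917, -0.1977, 0.3333, -0.9156, 0.2250]
V = J·q̇ = [0.4814, -0.0391, 0.0763, -0.3381, 0.1891, -0.4847]

0.4814 -0.0391 0.0763 -0.3381 0.1891 -0.4847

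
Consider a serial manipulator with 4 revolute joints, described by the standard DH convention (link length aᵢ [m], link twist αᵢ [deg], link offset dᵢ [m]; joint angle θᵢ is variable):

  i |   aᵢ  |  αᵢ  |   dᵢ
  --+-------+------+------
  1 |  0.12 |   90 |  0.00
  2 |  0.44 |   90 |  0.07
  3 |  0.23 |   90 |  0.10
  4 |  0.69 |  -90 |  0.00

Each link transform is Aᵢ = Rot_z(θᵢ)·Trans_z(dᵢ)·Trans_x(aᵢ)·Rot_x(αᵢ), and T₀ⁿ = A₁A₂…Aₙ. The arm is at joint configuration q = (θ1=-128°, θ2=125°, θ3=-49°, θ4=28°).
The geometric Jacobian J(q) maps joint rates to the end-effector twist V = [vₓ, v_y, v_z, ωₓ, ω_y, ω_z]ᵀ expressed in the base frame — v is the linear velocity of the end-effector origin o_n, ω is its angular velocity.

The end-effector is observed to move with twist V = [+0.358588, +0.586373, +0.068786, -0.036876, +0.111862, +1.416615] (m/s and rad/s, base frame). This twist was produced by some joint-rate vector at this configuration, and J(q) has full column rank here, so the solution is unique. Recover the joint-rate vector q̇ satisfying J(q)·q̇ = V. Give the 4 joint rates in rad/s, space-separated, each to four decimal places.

o_n = [0.5061, -0.2673, 1.0546]
J₁: ẑ×o_n = [0.2673, 0.5061, -0.0000], ω = ẑ
J2: z=[-0.7880, 0.6157, 0.0000] o=[-0.0739, -0.0946, 0.0000] → [0.6493, 0.8310, -0.2209, -0.7880, 0.6157, 0.0000]
J3: z=[-0.5043, -0.6455, 0.5736] o=[0.0263, 0.1474, 0.3604] → [-0.2102, 0.6253, 0.5188, -0.5043, -0.6455, 0.5736]
J4: z=[0.2505, -0.7450, -0.6182] o=[0.1660, 0.0442, 0.5414] → [-0.5749, -0.3388, 0.1754, 0.2505, -0.7450, -0.6182]
q̇ = J⁺·V = [0.9640, -0.2570, 0.2060, -0.5410]

0.9640 -0.2570 0.2060 -0.5410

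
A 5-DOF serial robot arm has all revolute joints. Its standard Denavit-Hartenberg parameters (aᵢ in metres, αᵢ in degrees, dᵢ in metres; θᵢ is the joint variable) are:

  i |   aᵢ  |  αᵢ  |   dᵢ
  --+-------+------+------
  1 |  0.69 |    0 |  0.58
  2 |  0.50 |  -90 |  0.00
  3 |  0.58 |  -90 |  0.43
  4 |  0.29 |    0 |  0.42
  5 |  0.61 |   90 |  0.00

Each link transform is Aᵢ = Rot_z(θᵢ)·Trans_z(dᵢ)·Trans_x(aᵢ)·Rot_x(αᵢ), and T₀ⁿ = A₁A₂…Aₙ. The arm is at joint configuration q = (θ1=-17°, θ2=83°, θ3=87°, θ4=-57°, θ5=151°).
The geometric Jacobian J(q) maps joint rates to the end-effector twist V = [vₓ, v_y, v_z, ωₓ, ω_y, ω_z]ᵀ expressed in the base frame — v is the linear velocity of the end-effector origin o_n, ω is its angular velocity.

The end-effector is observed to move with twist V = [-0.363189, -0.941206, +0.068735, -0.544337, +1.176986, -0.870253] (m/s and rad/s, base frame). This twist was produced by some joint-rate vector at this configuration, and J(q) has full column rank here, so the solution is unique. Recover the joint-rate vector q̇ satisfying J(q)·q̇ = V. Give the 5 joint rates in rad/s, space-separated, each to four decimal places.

-0.5600 -0.3550 0.9760 -0.8830 0.0280

o_n = [0.6483, -0.0686, -0.1364]
J₁: ẑ×o_n = [0.0686, 0.6483, -0.0000], ω = ẑ
J2: z=[0.0000, 0.0000, 1.0000] o=[0.6599, -0.2017, 0.5800] → [-0.1332, -0.0115, 0.0000, 0.0000, 0.0000, 1.0000]
J3: z=[-0.9135, 0.4067, 0.0000] o=[0.8632, 0.2550, 0.5800] → [-0.2914, -0.6545, 0.3830, -0.9135, 0.4067, 0.0000]
J4: z=[-0.4062, -0.9123, -0.0523] o=[0.4827, 0.4577, 0.0008] → [0.0976, -0.0644, 0.3648, -0.4062, -0.9123, -0.0523]
J5: z=[-0.4062, -0.9123, -0.0523] o=[0.0933, 0.1810, -0.1789] → [-0.0518, -0.0118, 0.6077, -0.4062, -0.9123, -0.0523]
q̇ = J⁺·V = [-0.5600, -0.3550, 0.9760, -0.8830, 0.0280]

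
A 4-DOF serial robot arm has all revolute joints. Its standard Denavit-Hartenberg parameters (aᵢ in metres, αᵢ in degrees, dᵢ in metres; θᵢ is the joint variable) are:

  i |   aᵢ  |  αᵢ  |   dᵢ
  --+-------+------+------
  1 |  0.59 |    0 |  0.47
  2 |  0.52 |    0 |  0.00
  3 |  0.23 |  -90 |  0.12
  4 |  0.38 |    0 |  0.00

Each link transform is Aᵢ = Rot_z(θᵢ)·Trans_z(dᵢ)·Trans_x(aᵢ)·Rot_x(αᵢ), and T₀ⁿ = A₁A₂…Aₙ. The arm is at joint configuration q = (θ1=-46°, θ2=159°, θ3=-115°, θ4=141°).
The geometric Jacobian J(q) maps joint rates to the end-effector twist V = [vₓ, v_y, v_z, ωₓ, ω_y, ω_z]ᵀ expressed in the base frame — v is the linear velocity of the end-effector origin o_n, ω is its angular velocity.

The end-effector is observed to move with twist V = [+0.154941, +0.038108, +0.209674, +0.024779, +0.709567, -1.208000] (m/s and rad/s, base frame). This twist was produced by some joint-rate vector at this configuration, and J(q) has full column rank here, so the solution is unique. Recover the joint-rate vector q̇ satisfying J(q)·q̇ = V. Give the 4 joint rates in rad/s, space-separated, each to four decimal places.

-0.7980 -0.5820 0.1720 0.7100

o_n = [0.1414, 0.0565, 0.3509]
J₁: ẑ×o_n = [-0.0565, 0.1414, 0.0000], ω = ẑ
J2: z=[0.0000, 0.0000, 1.0000] o=[0.4098, -0.4244, 0.4700] → [-0.4809, -0.2685, 0.0000, 0.0000, 0.0000, 1.0000]
J3: z=[0.0000, 0.0000, 1.0000] o=[0.2067, 0.0543, 0.4700] → [-0.0023, -0.0653, 0.0000, 0.0000, 0.0000, 1.0000]
J4: z=[0.0349, 0.9994, 0.0000] o=[0.4365, 0.0462, 0.5900] → [-0.2390, 0.0083, 0.2953, 0.0349, 0.9994, 0.0000]
q̇ = J⁺·V = [-0.7980, -0.5820, 0.1720, 0.7100]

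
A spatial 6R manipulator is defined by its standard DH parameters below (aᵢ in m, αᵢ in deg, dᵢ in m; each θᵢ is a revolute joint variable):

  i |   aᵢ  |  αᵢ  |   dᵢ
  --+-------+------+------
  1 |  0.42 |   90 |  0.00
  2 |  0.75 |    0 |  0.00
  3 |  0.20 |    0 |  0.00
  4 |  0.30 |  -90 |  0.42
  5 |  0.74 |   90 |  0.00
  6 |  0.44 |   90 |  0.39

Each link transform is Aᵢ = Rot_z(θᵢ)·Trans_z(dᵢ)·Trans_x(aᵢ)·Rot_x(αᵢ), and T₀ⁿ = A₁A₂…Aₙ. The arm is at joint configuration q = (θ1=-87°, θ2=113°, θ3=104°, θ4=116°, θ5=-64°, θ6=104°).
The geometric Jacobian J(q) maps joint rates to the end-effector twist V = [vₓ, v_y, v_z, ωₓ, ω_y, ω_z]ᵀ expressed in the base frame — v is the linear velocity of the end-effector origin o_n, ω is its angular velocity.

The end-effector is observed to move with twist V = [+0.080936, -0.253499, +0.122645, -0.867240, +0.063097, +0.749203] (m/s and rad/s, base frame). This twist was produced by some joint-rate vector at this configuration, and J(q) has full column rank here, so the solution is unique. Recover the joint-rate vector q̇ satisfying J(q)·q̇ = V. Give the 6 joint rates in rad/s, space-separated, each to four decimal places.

o_n = [-1.1398, -0.4237, 0.8473]
J₁: ẑ×o_n = [0.4237, -1.1398, 0.0000], ω = ẑ
J2: z=[-0.9986, -0.0523, 0.0000] o=[0.0220, -0.4194, 0.0000] → [-0.0443, 0.8461, -0.0565, -0.9986, -0.0523, 0.0000]
J3: z=[-0.9986, -0.0523, 0.0000] o=[0.0066, -0.1268, 0.6904] → [-0.0082, 0.1567, 0.2365, -0.9986, -0.0523, 0.0000]
J4: z=[-0.9986, -0.0523, 0.0000] o=[-0.0017, 0.0327, 0.5700] → [-0.0145, 0.2769, 0.3963, -0.9986, -0.0523, 0.0000]
J5: z=[0.0238, -0.4534, 0.8910] o=[-0.4072, -0.2562, 0.4338] → [-0.0382, -0.6626, -0.3361, 0.0238, -0.4534, 0.8910]
J6: z=[-0.4797, 0.7768, 0.4080] o=[-1.0562, -0.5796, 0.2865] → [0.3719, 0.2349, -0.0099, -0.4797, 0.7768, 0.4080]
q̇ = J⁺·V = [-0.3150, -0.5280, 0.2360, 0.8720, 0.8990, 0.6450]

-0.3150 -0.5280 0.2360 0.8720 0.8990 0.6450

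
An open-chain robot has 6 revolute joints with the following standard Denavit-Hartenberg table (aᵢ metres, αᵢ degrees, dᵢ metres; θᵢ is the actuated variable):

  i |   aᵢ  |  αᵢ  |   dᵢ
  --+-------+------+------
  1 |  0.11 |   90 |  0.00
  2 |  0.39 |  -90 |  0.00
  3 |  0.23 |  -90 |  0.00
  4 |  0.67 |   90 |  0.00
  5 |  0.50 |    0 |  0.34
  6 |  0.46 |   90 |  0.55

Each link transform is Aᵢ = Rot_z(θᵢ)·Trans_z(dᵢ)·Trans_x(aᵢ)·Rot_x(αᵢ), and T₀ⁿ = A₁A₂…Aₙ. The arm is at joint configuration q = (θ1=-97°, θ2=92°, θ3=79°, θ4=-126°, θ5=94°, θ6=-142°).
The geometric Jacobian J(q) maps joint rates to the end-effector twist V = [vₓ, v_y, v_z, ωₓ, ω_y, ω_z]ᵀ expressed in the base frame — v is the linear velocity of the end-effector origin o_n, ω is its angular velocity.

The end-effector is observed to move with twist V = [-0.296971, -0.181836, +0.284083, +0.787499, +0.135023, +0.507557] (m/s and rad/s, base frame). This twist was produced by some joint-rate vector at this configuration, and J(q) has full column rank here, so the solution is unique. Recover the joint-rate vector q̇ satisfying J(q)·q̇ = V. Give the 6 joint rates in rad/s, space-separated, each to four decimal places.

0.6720 -0.6260 0.1580 0.1800 -0.6740 0.5420

o_n = [-0.9718, 0.2511, 0.0283]
J₁: ẑ×o_n = [-0.2511, -0.9718, 0.0000], ω = ẑ
J2: z=[-0.9925, 0.1219, 0.0000] o=[-0.0134, -0.1092, 0.0000] → [0.0034, 0.0281, -0.2408, -0.9925, 0.1219, 0.0000]
J3: z=[0.1218, 0.9919, -0.0349] o=[-0.0117, -0.0957, 0.3898] → [-0.3464, 0.0775, 0.9945, 0.1218, 0.9919, -0.0349]
J4: z=[0.1852, -0.0573, -0.9810] o=[0.2125, -0.1217, 0.4336] → [0.3889, 1.2369, 0.0012, 0.1852, -0.0573, -0.9810]
J5: z=[-0.8605, -0.4916, -0.1338] o=[-0.1055, 0.4605, 0.3396] → [0.1250, -0.1520, -0.2457, -0.8605, -0.4916, -0.1338]
J6: z=[-0.8605, -0.4916, -0.1338] o=[-0.2891, 0.2345, -0.1903] → [-0.1052, 0.2794, -0.3499, -0.8605, -0.4916, -0.1338]
q̇ = J⁺·V = [0.6720, -0.6260, 0.1580, 0.1800, -0.6740, 0.5420]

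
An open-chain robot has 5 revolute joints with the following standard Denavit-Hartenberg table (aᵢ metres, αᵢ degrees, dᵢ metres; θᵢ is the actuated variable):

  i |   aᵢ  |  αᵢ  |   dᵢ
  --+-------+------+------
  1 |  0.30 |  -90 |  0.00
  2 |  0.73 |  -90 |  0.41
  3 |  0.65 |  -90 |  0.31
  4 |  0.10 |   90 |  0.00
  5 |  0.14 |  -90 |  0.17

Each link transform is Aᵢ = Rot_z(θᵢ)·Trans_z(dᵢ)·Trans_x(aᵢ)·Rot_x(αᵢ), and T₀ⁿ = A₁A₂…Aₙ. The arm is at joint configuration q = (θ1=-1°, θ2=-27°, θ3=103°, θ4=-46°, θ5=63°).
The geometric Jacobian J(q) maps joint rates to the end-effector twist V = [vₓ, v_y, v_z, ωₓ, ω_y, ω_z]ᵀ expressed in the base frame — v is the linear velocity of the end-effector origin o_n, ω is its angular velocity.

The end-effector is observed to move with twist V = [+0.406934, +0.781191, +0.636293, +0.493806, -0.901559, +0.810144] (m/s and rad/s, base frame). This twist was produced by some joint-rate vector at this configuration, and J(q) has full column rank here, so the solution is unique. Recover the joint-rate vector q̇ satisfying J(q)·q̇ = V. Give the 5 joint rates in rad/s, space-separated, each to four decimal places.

o_n = [0.9580, -0.2036, -0.2755]
J₁: ẑ×o_n = [0.2036, 0.9580, -0.0000], ω = ẑ
J2: z=[0.0175, 0.9998, 0.0000] o=[0.3000, -0.0052, 0.0000] → [-0.2755, 0.0048, -0.6614, 0.0175, 0.9998, 0.0000]
J3: z=[0.4539, -0.0079, -0.8910] o=[0.9574, 0.3934, 0.3314] → [-0.5271, 0.2751, -0.2710, 0.4539, -0.0079, -0.8910]
J4: z=[-0.8641, 0.2401, -0.4424] o=[0.9568, -0.2401, -0.0112] → [-0.0473, -0.2289, -0.0318, -0.8641, 0.2401, -0.4424]
J5: z=[0.4717, 0.6928, -0.5455] o=[0.9744, -0.3081, -0.0824] → [-0.0768, 0.1001, 0.0607, 0.4717, 0.6928, -0.5455]
q̇ = J⁺·V = [0.6860, -0.9160, -0.0120, -0.4920, 0.1910]

0.6860 -0.9160 -0.0120 -0.4920 0.1910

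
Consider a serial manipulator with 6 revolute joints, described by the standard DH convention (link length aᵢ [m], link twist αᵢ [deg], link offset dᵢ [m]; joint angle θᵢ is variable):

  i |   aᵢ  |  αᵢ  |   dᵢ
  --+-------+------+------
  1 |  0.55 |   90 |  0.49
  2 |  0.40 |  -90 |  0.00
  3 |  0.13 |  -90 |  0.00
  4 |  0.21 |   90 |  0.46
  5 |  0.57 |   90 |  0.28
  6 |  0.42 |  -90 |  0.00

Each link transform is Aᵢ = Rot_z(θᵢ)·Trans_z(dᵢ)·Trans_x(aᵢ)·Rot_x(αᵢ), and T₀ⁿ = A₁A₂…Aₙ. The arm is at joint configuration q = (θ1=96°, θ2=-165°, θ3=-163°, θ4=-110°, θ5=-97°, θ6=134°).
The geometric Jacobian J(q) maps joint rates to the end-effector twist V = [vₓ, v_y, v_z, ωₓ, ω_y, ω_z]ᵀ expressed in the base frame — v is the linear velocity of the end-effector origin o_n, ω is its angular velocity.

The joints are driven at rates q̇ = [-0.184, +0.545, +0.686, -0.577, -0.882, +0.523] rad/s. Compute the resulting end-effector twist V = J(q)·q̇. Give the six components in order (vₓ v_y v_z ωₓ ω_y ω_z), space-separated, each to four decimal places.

-0.1748 0.0990 0.0465 0.2206 1.2337 -0.3789

o_n = [0.0714, -0.3322, 0.2869]
J₁: ẑ×o_n = [0.3322, 0.0714, -0.0000], ω = ẑ
J2: z=[0.9945, 0.1045, 0.0000] o=[-0.0575, 0.5470, 0.4900] → [-0.0212, 0.2020, -0.8878, 0.9945, 0.1045, 0.0000]
J3: z=[-0.0271, 0.2574, -0.9659] o=[-0.0171, 0.1627, 0.3865] → [-0.5037, -0.0882, -0.0094, -0.0271, 0.2574, -0.9659]
J4: z=[0.9806, -0.1809, -0.0757] o=[0.0081, 0.2861, 0.4186] → [-0.0230, 0.1244, -0.5949, 0.9806, -0.1809, -0.0757]
J5: z=[-0.1732, -0.9800, 0.0978] o=[0.4399, 0.1855, 0.1755] → [-0.0586, -0.0167, -0.2715, -0.1732, -0.9800, 0.0978]
J6: z=[0.2107, 0.0601, 0.9757] o=[-0.1570, 0.0192, 0.3146] → [0.3412, 0.2286, -0.0878, 0.2107, 0.0601, 0.9757]
V = J·q̇ = [-0.1748, 0.0990, 0.0465, 0.2206, 1.2337, -0.3789]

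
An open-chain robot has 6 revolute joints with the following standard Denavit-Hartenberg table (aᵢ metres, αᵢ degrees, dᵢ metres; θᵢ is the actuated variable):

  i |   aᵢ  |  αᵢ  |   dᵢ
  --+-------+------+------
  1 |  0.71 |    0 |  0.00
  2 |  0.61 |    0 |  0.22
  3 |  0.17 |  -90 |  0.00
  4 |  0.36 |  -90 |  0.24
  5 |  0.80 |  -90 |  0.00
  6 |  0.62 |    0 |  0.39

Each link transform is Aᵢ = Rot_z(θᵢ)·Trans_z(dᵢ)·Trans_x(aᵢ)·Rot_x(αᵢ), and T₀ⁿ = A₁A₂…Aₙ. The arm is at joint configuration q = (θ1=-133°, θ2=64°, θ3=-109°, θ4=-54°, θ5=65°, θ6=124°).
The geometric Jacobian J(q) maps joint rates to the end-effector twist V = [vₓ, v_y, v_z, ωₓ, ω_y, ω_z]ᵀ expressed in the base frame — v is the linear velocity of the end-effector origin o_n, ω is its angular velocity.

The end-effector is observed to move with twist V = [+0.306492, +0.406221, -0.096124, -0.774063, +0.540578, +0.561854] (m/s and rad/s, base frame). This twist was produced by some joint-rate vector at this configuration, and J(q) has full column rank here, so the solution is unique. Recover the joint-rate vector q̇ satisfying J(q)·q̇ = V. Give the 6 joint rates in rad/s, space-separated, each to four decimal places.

o_n = [-0.1480, -0.7488, 0.6824]
J₁: ẑ×o_n = [0.7488, -0.1480, 0.0000], ω = ẑ
J2: z=[0.0000, 0.0000, 1.0000] o=[-0.4842, -0.5193, 0.0000] → [0.2295, 0.3362, -0.0000, 0.0000, 0.0000, 1.0000]
J3: z=[0.0000, 0.0000, 1.0000] o=[-0.2656, -1.0887, 0.2200] → [-0.3400, 0.1176, 0.0000, 0.0000, 0.0000, 1.0000]
J4: z=[0.0349, -0.9994, 0.0000] o=[-0.4355, -1.0947, 0.2200] → [-0.4621, -0.0161, 0.2994, 0.0349, -0.9994, 0.0000]
J5: z=[-0.8085, -0.0282, -0.5878] o=[-0.6386, -1.3419, 0.5112] → [0.3438, -0.1500, -0.4657, -0.8085, -0.0282, -0.5878]
J6: z=[0.5176, 0.4410, -0.7332] o=[-0.8625, -0.6242, 0.7848] → [-0.1365, -0.4709, -0.3795, 0.5176, 0.4410, -0.7332]
q̇ = J⁺·V = [-0.1950, -0.2250, 0.5130, -0.9510, 0.3350, -0.9080]

-0.1950 -0.2250 0.5130 -0.9510 0.3350 -0.9080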